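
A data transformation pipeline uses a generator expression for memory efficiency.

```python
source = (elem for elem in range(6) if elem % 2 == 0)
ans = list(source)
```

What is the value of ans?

Step 1: Filter range(6) keeping only even values:
  elem=0: even, included
  elem=1: odd, excluded
  elem=2: even, included
  elem=3: odd, excluded
  elem=4: even, included
  elem=5: odd, excluded
Therefore ans = [0, 2, 4].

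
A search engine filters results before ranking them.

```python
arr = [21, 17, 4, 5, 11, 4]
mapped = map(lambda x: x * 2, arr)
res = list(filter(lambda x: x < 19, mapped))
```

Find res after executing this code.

Step 1: Map x * 2:
  21 -> 42
  17 -> 34
  4 -> 8
  5 -> 10
  11 -> 22
  4 -> 8
Step 2: Filter for < 19:
  42: removed
  34: removed
  8: kept
  10: kept
  22: removed
  8: kept
Therefore res = [8, 10, 8].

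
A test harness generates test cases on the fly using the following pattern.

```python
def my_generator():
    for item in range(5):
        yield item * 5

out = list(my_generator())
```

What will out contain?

Step 1: For each item in range(5), yield item * 5:
  item=0: yield 0 * 5 = 0
  item=1: yield 1 * 5 = 5
  item=2: yield 2 * 5 = 10
  item=3: yield 3 * 5 = 15
  item=4: yield 4 * 5 = 20
Therefore out = [0, 5, 10, 15, 20].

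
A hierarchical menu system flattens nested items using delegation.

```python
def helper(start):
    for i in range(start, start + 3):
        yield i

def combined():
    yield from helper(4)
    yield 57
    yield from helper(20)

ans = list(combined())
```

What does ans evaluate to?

Step 1: combined() delegates to helper(4):
  yield 4
  yield 5
  yield 6
Step 2: yield 57
Step 3: Delegates to helper(20):
  yield 20
  yield 21
  yield 22
Therefore ans = [4, 5, 6, 57, 20, 21, 22].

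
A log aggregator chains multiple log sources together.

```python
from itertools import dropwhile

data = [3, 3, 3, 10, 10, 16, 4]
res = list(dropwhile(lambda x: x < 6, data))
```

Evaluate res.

Step 1: dropwhile drops elements while < 6:
  3 < 6: dropped
  3 < 6: dropped
  3 < 6: dropped
  10: kept (dropping stopped)
Step 2: Remaining elements kept regardless of condition.
Therefore res = [10, 10, 16, 4].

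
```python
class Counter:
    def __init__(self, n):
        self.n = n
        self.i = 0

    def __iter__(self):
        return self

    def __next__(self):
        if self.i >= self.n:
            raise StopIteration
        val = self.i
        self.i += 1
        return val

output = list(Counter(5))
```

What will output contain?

Step 1: Counter(5) creates an iterator counting 0 to 4.
Step 2: list() consumes all values: [0, 1, 2, 3, 4].
Therefore output = [0, 1, 2, 3, 4].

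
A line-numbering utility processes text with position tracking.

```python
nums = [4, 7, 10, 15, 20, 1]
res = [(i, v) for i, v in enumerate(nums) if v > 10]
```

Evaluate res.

Step 1: Filter enumerate([4, 7, 10, 15, 20, 1]) keeping v > 10:
  (0, 4): 4 <= 10, excluded
  (1, 7): 7 <= 10, excluded
  (2, 10): 10 <= 10, excluded
  (3, 15): 15 > 10, included
  (4, 20): 20 > 10, included
  (5, 1): 1 <= 10, excluded
Therefore res = [(3, 15), (4, 20)].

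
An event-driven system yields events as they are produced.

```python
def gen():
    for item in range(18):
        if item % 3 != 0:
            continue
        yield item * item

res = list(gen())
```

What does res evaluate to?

Step 1: Only yield item**2 when item is divisible by 3:
  item=0: 0 % 3 == 0, yield 0**2 = 0
  item=3: 3 % 3 == 0, yield 3**2 = 9
  item=6: 6 % 3 == 0, yield 6**2 = 36
  item=9: 9 % 3 == 0, yield 9**2 = 81
  item=12: 12 % 3 == 0, yield 12**2 = 144
  item=15: 15 % 3 == 0, yield 15**2 = 225
Therefore res = [0, 9, 36, 81, 144, 225].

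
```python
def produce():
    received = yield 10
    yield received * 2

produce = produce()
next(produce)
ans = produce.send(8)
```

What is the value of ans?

Step 1: next(produce) advances to first yield, producing 10.
Step 2: send(8) resumes, received = 8.
Step 3: yield received * 2 = 8 * 2 = 16.
Therefore ans = 16.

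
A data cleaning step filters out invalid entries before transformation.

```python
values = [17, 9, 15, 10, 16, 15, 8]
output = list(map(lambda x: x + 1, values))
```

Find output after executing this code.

Step 1: Apply lambda x: x + 1 to each element:
  17 -> 18
  9 -> 10
  15 -> 16
  10 -> 11
  16 -> 17
  15 -> 16
  8 -> 9
Therefore output = [18, 10, 16, 11, 17, 16, 9].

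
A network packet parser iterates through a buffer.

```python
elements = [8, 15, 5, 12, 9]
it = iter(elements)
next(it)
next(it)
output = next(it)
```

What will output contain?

Step 1: Create iterator over [8, 15, 5, 12, 9].
Step 2: next() consumes 8.
Step 3: next() consumes 15.
Step 4: next() returns 5.
Therefore output = 5.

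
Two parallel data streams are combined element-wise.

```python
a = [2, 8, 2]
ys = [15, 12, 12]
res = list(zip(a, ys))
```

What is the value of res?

Step 1: zip pairs elements at same index:
  Index 0: (2, 15)
  Index 1: (8, 12)
  Index 2: (2, 12)
Therefore res = [(2, 15), (8, 12), (2, 12)].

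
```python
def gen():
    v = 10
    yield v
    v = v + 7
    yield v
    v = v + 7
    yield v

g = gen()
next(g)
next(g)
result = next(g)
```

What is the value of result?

Step 1: Trace through generator execution:
  Yield 1: v starts at 10, yield 10
  Yield 2: v = 10 + 7 = 17, yield 17
  Yield 3: v = 17 + 7 = 24, yield 24
Step 2: First next() gets 10, second next() gets the second value, third next() yields 24.
Therefore result = 24.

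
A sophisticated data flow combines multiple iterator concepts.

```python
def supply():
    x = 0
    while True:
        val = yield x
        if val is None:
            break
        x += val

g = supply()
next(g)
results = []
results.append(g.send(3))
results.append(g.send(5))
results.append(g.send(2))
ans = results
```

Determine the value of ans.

Step 1: next(g) -> yield 0.
Step 2: send(3) -> x = 3, yield 3.
Step 3: send(5) -> x = 8, yield 8.
Step 4: send(2) -> x = 10, yield 10.
Therefore ans = [3, 8, 10].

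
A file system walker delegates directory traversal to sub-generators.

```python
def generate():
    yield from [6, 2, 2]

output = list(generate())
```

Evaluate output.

Step 1: yield from delegates to the iterable, yielding each element.
Step 2: Collected values: [6, 2, 2].
Therefore output = [6, 2, 2].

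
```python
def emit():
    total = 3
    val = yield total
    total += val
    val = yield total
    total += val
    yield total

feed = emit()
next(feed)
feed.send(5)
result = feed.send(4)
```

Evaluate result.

Step 1: next() -> yield total=3.
Step 2: send(5) -> val=5, total = 3+5 = 8, yield 8.
Step 3: send(4) -> val=4, total = 8+4 = 12, yield 12.
Therefore result = 12.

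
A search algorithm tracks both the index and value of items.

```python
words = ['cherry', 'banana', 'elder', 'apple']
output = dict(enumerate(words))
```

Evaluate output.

Step 1: enumerate pairs indices with words:
  0 -> 'cherry'
  1 -> 'banana'
  2 -> 'elder'
  3 -> 'apple'
Therefore output = {0: 'cherry', 1: 'banana', 2: 'elder', 3: 'apple'}.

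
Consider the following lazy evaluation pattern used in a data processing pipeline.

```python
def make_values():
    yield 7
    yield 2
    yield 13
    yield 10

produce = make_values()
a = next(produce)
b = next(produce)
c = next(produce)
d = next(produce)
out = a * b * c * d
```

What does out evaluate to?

Step 1: Create generator and consume all values:
  a = next(produce) = 7
  b = next(produce) = 2
  c = next(produce) = 13
  d = next(produce) = 10
Step 2: out = 7 * 2 * 13 * 10 = 1820.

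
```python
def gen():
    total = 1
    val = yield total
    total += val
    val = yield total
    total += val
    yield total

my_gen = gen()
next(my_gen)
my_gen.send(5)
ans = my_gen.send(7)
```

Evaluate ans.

Step 1: next() -> yield total=1.
Step 2: send(5) -> val=5, total = 1+5 = 6, yield 6.
Step 3: send(7) -> val=7, total = 6+7 = 13, yield 13.
Therefore ans = 13.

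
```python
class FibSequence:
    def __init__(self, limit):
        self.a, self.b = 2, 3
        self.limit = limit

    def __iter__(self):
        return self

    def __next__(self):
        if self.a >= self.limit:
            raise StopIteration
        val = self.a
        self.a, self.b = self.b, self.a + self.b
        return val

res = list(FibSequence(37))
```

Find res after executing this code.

Step 1: Fibonacci-like sequence (a=2, b=3) until >= 37:
  Yield 2, then a,b = 3,5
  Yield 3, then a,b = 5,8
  Yield 5, then a,b = 8,13
  Yield 8, then a,b = 13,21
  Yield 13, then a,b = 21,34
  Yield 21, then a,b = 34,55
  Yield 34, then a,b = 55,89
Step 2: 55 >= 37, stop.
Therefore res = [2, 3, 5, 8, 13, 21, 34].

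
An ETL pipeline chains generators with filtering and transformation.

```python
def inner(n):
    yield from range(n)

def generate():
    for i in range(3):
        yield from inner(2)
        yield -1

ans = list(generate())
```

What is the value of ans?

Step 1: For each i in range(3):
  i=0: yield from inner(2) -> [0, 1], then yield -1
  i=1: yield from inner(2) -> [0, 1], then yield -1
  i=2: yield from inner(2) -> [0, 1], then yield -1
Therefore ans = [0, 1, -1, 0, 1, -1, 0, 1, -1].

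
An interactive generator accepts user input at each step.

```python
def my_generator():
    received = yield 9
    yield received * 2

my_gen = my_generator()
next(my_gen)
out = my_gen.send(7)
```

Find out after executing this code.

Step 1: next(my_gen) advances to first yield, producing 9.
Step 2: send(7) resumes, received = 7.
Step 3: yield received * 2 = 7 * 2 = 14.
Therefore out = 14.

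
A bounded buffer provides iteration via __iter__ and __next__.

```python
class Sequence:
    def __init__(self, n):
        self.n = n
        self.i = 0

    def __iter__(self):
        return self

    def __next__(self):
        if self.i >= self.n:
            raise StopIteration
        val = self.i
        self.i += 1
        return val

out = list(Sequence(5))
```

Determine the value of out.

Step 1: Sequence(5) creates an iterator counting 0 to 4.
Step 2: list() consumes all values: [0, 1, 2, 3, 4].
Therefore out = [0, 1, 2, 3, 4].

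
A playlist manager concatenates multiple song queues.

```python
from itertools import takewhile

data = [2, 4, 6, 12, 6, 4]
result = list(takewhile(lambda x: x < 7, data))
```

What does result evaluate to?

Step 1: takewhile stops at first element >= 7:
  2 < 7: take
  4 < 7: take
  6 < 7: take
  12 >= 7: stop
Therefore result = [2, 4, 6].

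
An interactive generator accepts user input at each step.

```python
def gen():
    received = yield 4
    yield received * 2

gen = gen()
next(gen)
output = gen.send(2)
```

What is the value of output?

Step 1: next(gen) advances to first yield, producing 4.
Step 2: send(2) resumes, received = 2.
Step 3: yield received * 2 = 2 * 2 = 4.
Therefore output = 4.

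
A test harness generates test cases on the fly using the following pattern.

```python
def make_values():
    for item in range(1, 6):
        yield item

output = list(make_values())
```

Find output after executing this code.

Step 1: The generator yields each value from range(1, 6).
Step 2: list() consumes all yields: [1, 2, 3, 4, 5].
Therefore output = [1, 2, 3, 4, 5].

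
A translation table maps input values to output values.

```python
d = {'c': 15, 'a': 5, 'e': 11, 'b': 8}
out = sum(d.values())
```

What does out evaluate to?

Step 1: d.values() = [15, 5, 11, 8].
Step 2: sum = 39.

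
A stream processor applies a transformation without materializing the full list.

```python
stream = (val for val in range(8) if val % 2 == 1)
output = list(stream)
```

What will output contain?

Step 1: Filter range(8) keeping only odd values:
  val=0: even, excluded
  val=1: odd, included
  val=2: even, excluded
  val=3: odd, included
  val=4: even, excluded
  val=5: odd, included
  val=6: even, excluded
  val=7: odd, included
Therefore output = [1, 3, 5, 7].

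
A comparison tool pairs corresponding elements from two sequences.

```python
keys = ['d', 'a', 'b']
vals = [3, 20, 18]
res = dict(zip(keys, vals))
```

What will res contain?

Step 1: zip pairs keys with values:
  'd' -> 3
  'a' -> 20
  'b' -> 18
Therefore res = {'d': 3, 'a': 20, 'b': 18}.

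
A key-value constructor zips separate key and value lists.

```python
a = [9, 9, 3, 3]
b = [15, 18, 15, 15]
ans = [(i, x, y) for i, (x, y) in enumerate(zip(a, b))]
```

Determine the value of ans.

Step 1: enumerate(zip(a, b)) gives index with paired elements:
  i=0: (9, 15)
  i=1: (9, 18)
  i=2: (3, 15)
  i=3: (3, 15)
Therefore ans = [(0, 9, 15), (1, 9, 18), (2, 3, 15), (3, 3, 15)].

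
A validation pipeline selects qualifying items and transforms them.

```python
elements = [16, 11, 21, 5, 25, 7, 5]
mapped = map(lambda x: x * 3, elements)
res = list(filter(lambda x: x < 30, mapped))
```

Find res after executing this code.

Step 1: Map x * 3:
  16 -> 48
  11 -> 33
  21 -> 63
  5 -> 15
  25 -> 75
  7 -> 21
  5 -> 15
Step 2: Filter for < 30:
  48: removed
  33: removed
  63: removed
  15: kept
  75: removed
  21: kept
  15: kept
Therefore res = [15, 21, 15].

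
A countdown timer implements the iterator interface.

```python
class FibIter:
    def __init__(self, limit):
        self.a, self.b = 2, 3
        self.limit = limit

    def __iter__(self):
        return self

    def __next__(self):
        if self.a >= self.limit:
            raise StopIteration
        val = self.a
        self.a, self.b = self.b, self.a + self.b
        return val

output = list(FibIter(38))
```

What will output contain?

Step 1: Fibonacci-like sequence (a=2, b=3) until >= 38:
  Yield 2, then a,b = 3,5
  Yield 3, then a,b = 5,8
  Yield 5, then a,b = 8,13
  Yield 8, then a,b = 13,21
  Yield 13, then a,b = 21,34
  Yield 21, then a,b = 34,55
  Yield 34, then a,b = 55,89
Step 2: 55 >= 38, stop.
Therefore output = [2, 3, 5, 8, 13, 21, 34].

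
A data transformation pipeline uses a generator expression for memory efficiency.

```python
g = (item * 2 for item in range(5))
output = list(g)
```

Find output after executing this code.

Step 1: For each item in range(5), compute item*2:
  item=0: 0*2 = 0
  item=1: 1*2 = 2
  item=2: 2*2 = 4
  item=3: 3*2 = 6
  item=4: 4*2 = 8
Therefore output = [0, 2, 4, 6, 8].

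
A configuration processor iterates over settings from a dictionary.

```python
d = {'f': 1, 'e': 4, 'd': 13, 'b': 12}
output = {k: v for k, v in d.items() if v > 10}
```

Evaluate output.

Step 1: Filter items where value > 10:
  'f': 1 <= 10: removed
  'e': 4 <= 10: removed
  'd': 13 > 10: kept
  'b': 12 > 10: kept
Therefore output = {'d': 13, 'b': 12}.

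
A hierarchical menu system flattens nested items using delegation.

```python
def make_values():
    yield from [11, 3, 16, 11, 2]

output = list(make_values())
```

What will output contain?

Step 1: yield from delegates to the iterable, yielding each element.
Step 2: Collected values: [11, 3, 16, 11, 2].
Therefore output = [11, 3, 16, 11, 2].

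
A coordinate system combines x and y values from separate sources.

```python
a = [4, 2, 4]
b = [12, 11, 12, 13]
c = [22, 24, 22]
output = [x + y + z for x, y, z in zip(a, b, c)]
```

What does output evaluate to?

Step 1: zip three lists (truncates to shortest, len=3):
  4 + 12 + 22 = 38
  2 + 11 + 24 = 37
  4 + 12 + 22 = 38
Therefore output = [38, 37, 38].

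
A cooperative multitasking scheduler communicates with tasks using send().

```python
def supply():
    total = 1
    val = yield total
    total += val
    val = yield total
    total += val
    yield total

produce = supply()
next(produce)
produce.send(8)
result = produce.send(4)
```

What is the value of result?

Step 1: next() -> yield total=1.
Step 2: send(8) -> val=8, total = 1+8 = 9, yield 9.
Step 3: send(4) -> val=4, total = 9+4 = 13, yield 13.
Therefore result = 13.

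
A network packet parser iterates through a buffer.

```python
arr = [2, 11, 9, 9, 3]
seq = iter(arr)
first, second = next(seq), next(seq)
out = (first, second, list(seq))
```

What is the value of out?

Step 1: Create iterator over [2, 11, 9, 9, 3].
Step 2: first = 2, second = 11.
Step 3: Remaining elements: [9, 9, 3].
Therefore out = (2, 11, [9, 9, 3]).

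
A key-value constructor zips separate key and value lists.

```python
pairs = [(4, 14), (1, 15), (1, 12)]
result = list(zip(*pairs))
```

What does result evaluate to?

Step 1: zip(*pairs) transposes: unzips [(4, 14), (1, 15), (1, 12)] into separate sequences.
Step 2: First elements: (4, 1, 1), second elements: (14, 15, 12).
Therefore result = [(4, 1, 1), (14, 15, 12)].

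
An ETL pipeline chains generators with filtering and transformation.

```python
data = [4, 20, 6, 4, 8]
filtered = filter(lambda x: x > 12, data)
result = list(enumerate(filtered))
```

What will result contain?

Step 1: Filter [4, 20, 6, 4, 8] for > 12: [20].
Step 2: enumerate re-indexes from 0: [(0, 20)].
Therefore result = [(0, 20)].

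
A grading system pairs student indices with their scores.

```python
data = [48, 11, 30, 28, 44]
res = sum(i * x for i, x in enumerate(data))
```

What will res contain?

Step 1: Compute i * x for each (i, x) in enumerate([48, 11, 30, 28, 44]):
  i=0, x=48: 0*48 = 0
  i=1, x=11: 1*11 = 11
  i=2, x=30: 2*30 = 60
  i=3, x=28: 3*28 = 84
  i=4, x=44: 4*44 = 176
Step 2: sum = 0 + 11 + 60 + 84 + 176 = 331.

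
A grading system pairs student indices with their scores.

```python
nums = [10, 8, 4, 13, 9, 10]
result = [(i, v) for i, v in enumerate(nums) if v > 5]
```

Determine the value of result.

Step 1: Filter enumerate([10, 8, 4, 13, 9, 10]) keeping v > 5:
  (0, 10): 10 > 5, included
  (1, 8): 8 > 5, included
  (2, 4): 4 <= 5, excluded
  (3, 13): 13 > 5, included
  (4, 9): 9 > 5, included
  (5, 10): 10 > 5, included
Therefore result = [(0, 10), (1, 8), (3, 13), (4, 9), (5, 10)].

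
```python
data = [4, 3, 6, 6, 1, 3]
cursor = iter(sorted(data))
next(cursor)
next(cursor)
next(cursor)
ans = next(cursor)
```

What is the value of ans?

Step 1: sorted([4, 3, 6, 6, 1, 3]) = [1, 3, 3, 4, 6, 6].
Step 2: Create iterator and skip 3 elements.
Step 3: next() returns 4.
Therefore ans = 4.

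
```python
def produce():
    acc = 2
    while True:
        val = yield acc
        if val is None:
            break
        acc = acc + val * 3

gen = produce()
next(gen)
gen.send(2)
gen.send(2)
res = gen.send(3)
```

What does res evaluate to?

Step 1: next() -> yield acc=2.
Step 2: send(2) -> val=2, acc = 2 + 2*3 = 8, yield 8.
Step 3: send(2) -> val=2, acc = 8 + 2*3 = 14, yield 14.
Step 4: send(3) -> val=3, acc = 14 + 3*3 = 23, yield 23.
Therefore res = 23.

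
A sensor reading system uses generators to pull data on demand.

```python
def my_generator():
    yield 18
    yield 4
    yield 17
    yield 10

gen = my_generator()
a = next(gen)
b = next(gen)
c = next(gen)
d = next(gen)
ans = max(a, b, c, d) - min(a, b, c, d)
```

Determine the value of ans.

Step 1: Create generator and consume all values:
  a = next(gen) = 18
  b = next(gen) = 4
  c = next(gen) = 17
  d = next(gen) = 10
Step 2: max = 18, min = 4, ans = 18 - 4 = 14.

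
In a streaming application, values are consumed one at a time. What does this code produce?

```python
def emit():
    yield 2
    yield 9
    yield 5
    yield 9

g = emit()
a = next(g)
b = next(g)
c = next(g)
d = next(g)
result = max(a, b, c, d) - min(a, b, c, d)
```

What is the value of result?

Step 1: Create generator and consume all values:
  a = next(g) = 2
  b = next(g) = 9
  c = next(g) = 5
  d = next(g) = 9
Step 2: max = 9, min = 2, result = 9 - 2 = 7.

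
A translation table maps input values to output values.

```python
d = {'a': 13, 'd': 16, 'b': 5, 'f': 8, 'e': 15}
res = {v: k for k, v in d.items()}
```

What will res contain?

Step 1: Invert dict (swap keys and values):
  'a': 13 -> 13: 'a'
  'd': 16 -> 16: 'd'
  'b': 5 -> 5: 'b'
  'f': 8 -> 8: 'f'
  'e': 15 -> 15: 'e'
Therefore res = {13: 'a', 16: 'd', 5: 'b', 8: 'f', 15: 'e'}.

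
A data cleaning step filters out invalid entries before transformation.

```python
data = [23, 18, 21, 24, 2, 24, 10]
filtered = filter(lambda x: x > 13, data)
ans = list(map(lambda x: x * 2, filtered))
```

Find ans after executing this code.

Step 1: Filter data for elements > 13:
  23: kept
  18: kept
  21: kept
  24: kept
  2: removed
  24: kept
  10: removed
Step 2: Map x * 2 on filtered [23, 18, 21, 24, 24]:
  23 -> 46
  18 -> 36
  21 -> 42
  24 -> 48
  24 -> 48
Therefore ans = [46, 36, 42, 48, 48].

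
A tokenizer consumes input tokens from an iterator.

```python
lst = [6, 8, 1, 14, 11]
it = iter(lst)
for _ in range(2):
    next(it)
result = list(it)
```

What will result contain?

Step 1: Create iterator over [6, 8, 1, 14, 11].
Step 2: Advance 2 positions (consuming [6, 8]).
Step 3: list() collects remaining elements: [1, 14, 11].
Therefore result = [1, 14, 11].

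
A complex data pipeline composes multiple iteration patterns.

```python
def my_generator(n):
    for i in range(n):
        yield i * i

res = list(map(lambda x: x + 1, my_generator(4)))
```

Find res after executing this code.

Step 1: my_generator(4) yields squares: [0, 1, 4, 9].
Step 2: map adds 1 to each: [1, 2, 5, 10].
Therefore res = [1, 2, 5, 10].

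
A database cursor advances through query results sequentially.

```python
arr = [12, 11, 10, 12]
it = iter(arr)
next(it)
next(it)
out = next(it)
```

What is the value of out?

Step 1: Create iterator over [12, 11, 10, 12].
Step 2: next() consumes 12.
Step 3: next() consumes 11.
Step 4: next() returns 10.
Therefore out = 10.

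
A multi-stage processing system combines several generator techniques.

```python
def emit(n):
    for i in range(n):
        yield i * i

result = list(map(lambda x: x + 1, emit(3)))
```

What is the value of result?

Step 1: emit(3) yields squares: [0, 1, 4].
Step 2: map adds 1 to each: [1, 2, 5].
Therefore result = [1, 2, 5].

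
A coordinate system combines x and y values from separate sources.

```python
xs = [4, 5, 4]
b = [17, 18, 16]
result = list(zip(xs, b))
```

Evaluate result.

Step 1: zip pairs elements at same index:
  Index 0: (4, 17)
  Index 1: (5, 18)
  Index 2: (4, 16)
Therefore result = [(4, 17), (5, 18), (4, 16)].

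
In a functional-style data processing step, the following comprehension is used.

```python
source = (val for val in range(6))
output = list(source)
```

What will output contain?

Step 1: Generator expression iterates range(6): [0, 1, 2, 3, 4, 5].
Step 2: list() collects all values.
Therefore output = [0, 1, 2, 3, 4, 5].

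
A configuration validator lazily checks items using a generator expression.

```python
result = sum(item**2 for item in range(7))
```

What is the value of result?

Step 1: Compute item**2 for each item in range(7):
  item=0: 0**2 = 0
  item=1: 1**2 = 1
  item=2: 2**2 = 4
  item=3: 3**2 = 9
  item=4: 4**2 = 16
  item=5: 5**2 = 25
  item=6: 6**2 = 36
Step 2: sum = 0 + 1 + 4 + 9 + 16 + 25 + 36 = 91.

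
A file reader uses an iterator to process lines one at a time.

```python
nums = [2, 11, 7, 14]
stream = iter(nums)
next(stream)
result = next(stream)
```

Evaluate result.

Step 1: Create iterator over [2, 11, 7, 14].
Step 2: next() consumes 2.
Step 3: next() returns 11.
Therefore result = 11.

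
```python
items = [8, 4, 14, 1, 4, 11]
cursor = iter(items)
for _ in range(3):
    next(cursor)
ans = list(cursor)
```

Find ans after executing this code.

Step 1: Create iterator over [8, 4, 14, 1, 4, 11].
Step 2: Advance 3 positions (consuming [8, 4, 14]).
Step 3: list() collects remaining elements: [1, 4, 11].
Therefore ans = [1, 4, 11].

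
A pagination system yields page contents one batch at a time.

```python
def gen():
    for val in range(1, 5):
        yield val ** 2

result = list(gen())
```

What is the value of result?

Step 1: For each val in range(1, 5), yield val**2:
  val=1: yield 1**2 = 1
  val=2: yield 2**2 = 4
  val=3: yield 3**2 = 9
  val=4: yield 4**2 = 16
Therefore result = [1, 4, 9, 16].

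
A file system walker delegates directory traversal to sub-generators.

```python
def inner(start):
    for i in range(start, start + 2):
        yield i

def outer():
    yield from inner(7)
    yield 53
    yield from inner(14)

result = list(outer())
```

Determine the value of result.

Step 1: outer() delegates to inner(7):
  yield 7
  yield 8
Step 2: yield 53
Step 3: Delegates to inner(14):
  yield 14
  yield 15
Therefore result = [7, 8, 53, 14, 15].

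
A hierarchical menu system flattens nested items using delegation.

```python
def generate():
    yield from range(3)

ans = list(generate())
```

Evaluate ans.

Step 1: yield from delegates to the iterable, yielding each element.
Step 2: Collected values: [0, 1, 2].
Therefore ans = [0, 1, 2].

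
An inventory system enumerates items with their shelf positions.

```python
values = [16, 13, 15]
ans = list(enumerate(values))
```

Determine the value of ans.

Step 1: enumerate pairs each element with its index:
  (0, 16)
  (1, 13)
  (2, 15)
Therefore ans = [(0, 16), (1, 13), (2, 15)].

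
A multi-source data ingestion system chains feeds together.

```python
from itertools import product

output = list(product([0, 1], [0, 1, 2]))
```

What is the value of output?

Step 1: product([0, 1], [0, 1, 2]) gives all pairs:
  (0, 0)
  (0, 1)
  (0, 2)
  (1, 0)
  (1, 1)
  (1, 2)
Therefore output = [(0, 0), (0, 1), (0, 2), (1, 0), (1, 1), (1, 2)].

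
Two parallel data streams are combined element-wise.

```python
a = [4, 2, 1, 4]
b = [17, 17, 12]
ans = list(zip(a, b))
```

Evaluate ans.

Step 1: zip stops at shortest (len(a)=4, len(b)=3):
  Index 0: (4, 17)
  Index 1: (2, 17)
  Index 2: (1, 12)
Step 2: Last element of a (4) has no pair, dropped.
Therefore ans = [(4, 17), (2, 17), (1, 12)].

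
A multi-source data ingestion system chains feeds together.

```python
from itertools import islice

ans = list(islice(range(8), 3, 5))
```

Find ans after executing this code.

Step 1: islice(range(8), 3, 5) takes elements at indices [3, 5).
Step 2: Elements: [3, 4].
Therefore ans = [3, 4].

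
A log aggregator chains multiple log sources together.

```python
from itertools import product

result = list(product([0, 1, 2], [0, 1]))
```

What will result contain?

Step 1: product([0, 1, 2], [0, 1]) gives all pairs:
  (0, 0)
  (0, 1)
  (1, 0)
  (1, 1)
  (2, 0)
  (2, 1)
Therefore result = [(0, 0), (0, 1), (1, 0), (1, 1), (2, 0), (2, 1)].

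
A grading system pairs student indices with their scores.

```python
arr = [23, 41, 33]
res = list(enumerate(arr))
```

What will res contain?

Step 1: enumerate pairs each element with its index:
  (0, 23)
  (1, 41)
  (2, 33)
Therefore res = [(0, 23), (1, 41), (2, 33)].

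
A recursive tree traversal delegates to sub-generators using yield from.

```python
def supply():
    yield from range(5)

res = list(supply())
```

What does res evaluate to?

Step 1: yield from delegates to the iterable, yielding each element.
Step 2: Collected values: [0, 1, 2, 3, 4].
Therefore res = [0, 1, 2, 3, 4].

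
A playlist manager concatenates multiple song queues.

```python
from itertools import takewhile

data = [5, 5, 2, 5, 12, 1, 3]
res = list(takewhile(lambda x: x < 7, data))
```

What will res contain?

Step 1: takewhile stops at first element >= 7:
  5 < 7: take
  5 < 7: take
  2 < 7: take
  5 < 7: take
  12 >= 7: stop
Therefore res = [5, 5, 2, 5].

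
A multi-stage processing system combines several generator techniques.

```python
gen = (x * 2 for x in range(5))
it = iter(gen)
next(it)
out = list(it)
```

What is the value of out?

Step 1: Generator produces [0, 2, 4, 6, 8].
Step 2: next(it) consumes first element (0).
Step 3: list(it) collects remaining: [2, 4, 6, 8].
Therefore out = [2, 4, 6, 8].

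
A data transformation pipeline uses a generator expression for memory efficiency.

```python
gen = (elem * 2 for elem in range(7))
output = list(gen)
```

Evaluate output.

Step 1: For each elem in range(7), compute elem*2:
  elem=0: 0*2 = 0
  elem=1: 1*2 = 2
  elem=2: 2*2 = 4
  elem=3: 3*2 = 6
  elem=4: 4*2 = 8
  elem=5: 5*2 = 10
  elem=6: 6*2 = 12
Therefore output = [0, 2, 4, 6, 8, 10, 12].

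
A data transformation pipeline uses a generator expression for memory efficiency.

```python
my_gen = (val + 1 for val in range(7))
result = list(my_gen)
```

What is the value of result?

Step 1: For each val in range(7), compute val+1:
  val=0: 0+1 = 1
  val=1: 1+1 = 2
  val=2: 2+1 = 3
  val=3: 3+1 = 4
  val=4: 4+1 = 5
  val=5: 5+1 = 6
  val=6: 6+1 = 7
Therefore result = [1, 2, 3, 4, 5, 6, 7].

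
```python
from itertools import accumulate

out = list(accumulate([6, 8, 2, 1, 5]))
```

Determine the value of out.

Step 1: accumulate computes running sums:
  + 6 = 6
  + 8 = 14
  + 2 = 16
  + 1 = 17
  + 5 = 22
Therefore out = [6, 14, 16, 17, 22].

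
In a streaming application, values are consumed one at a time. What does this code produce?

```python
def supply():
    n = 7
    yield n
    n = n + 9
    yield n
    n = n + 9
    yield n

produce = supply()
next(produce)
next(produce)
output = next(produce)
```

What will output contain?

Step 1: Trace through generator execution:
  Yield 1: n starts at 7, yield 7
  Yield 2: n = 7 + 9 = 16, yield 16
  Yield 3: n = 16 + 9 = 25, yield 25
Step 2: First next() gets 7, second next() gets the second value, third next() yields 25.
Therefore output = 25.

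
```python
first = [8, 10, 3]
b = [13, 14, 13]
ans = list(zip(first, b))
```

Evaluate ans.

Step 1: zip pairs elements at same index:
  Index 0: (8, 13)
  Index 1: (10, 14)
  Index 2: (3, 13)
Therefore ans = [(8, 13), (10, 14), (3, 13)].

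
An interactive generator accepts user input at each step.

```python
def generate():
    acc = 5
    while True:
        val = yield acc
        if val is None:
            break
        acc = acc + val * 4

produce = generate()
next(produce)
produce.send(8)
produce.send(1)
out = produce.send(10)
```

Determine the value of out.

Step 1: next() -> yield acc=5.
Step 2: send(8) -> val=8, acc = 5 + 8*4 = 37, yield 37.
Step 3: send(1) -> val=1, acc = 37 + 1*4 = 41, yield 41.
Step 4: send(10) -> val=10, acc = 41 + 10*4 = 81, yield 81.
Therefore out = 81.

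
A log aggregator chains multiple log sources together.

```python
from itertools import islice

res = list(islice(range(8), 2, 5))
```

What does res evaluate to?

Step 1: islice(range(8), 2, 5) takes elements at indices [2, 5).
Step 2: Elements: [2, 3, 4].
Therefore res = [2, 3, 4].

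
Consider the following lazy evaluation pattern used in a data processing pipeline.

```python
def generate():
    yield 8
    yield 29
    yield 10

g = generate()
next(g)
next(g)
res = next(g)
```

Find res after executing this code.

Step 1: generate() creates a generator.
Step 2: next(g) yields 8 (consumed and discarded).
Step 3: next(g) yields 29 (consumed and discarded).
Step 4: next(g) yields 10, assigned to res.
Therefore res = 10.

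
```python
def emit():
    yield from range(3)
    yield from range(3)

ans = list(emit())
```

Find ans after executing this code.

Step 1: Trace yields in order:
  yield 0
  yield 1
  yield 2
  yield 0
  yield 1
  yield 2
Therefore ans = [0, 1, 2, 0, 1, 2].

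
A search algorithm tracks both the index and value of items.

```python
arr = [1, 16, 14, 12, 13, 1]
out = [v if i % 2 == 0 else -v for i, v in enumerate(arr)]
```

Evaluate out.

Step 1: For each (i, v), keep v if i is even, negate if odd:
  i=0 (even): keep 1
  i=1 (odd): negate to -16
  i=2 (even): keep 14
  i=3 (odd): negate to -12
  i=4 (even): keep 13
  i=5 (odd): negate to -1
Therefore out = [1, -16, 14, -12, 13, -1].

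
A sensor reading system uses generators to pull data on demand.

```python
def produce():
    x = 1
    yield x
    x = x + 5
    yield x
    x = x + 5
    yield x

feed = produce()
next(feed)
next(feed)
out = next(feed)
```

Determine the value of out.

Step 1: Trace through generator execution:
  Yield 1: x starts at 1, yield 1
  Yield 2: x = 1 + 5 = 6, yield 6
  Yield 3: x = 6 + 5 = 11, yield 11
Step 2: First next() gets 1, second next() gets the second value, third next() yields 11.
Therefore out = 11.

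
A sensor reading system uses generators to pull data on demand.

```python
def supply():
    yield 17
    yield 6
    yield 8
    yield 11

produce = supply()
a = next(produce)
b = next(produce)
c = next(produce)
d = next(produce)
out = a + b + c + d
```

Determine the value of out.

Step 1: Create generator and consume all values:
  a = next(produce) = 17
  b = next(produce) = 6
  c = next(produce) = 8
  d = next(produce) = 11
Step 2: out = 17 + 6 + 8 + 11 = 42.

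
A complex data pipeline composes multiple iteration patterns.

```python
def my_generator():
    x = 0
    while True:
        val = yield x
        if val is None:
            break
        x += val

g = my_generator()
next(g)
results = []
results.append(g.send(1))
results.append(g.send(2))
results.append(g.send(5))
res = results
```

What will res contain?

Step 1: next(g) -> yield 0.
Step 2: send(1) -> x = 1, yield 1.
Step 3: send(2) -> x = 3, yield 3.
Step 4: send(5) -> x = 8, yield 8.
Therefore res = [1, 3, 8].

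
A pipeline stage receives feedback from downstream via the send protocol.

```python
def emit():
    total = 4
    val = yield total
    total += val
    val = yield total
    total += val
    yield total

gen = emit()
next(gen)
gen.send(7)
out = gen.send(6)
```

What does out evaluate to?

Step 1: next() -> yield total=4.
Step 2: send(7) -> val=7, total = 4+7 = 11, yield 11.
Step 3: send(6) -> val=6, total = 11+6 = 17, yield 17.
Therefore out = 17.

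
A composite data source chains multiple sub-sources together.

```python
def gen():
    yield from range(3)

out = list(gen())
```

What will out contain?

Step 1: yield from delegates to the iterable, yielding each element.
Step 2: Collected values: [0, 1, 2].
Therefore out = [0, 1, 2].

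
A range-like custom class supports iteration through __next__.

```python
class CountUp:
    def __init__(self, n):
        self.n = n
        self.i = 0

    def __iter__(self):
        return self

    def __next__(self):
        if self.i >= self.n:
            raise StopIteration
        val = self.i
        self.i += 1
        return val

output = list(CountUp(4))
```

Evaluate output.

Step 1: CountUp(4) creates an iterator counting 0 to 3.
Step 2: list() consumes all values: [0, 1, 2, 3].
Therefore output = [0, 1, 2, 3].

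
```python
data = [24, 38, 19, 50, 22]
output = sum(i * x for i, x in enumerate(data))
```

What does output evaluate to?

Step 1: Compute i * x for each (i, x) in enumerate([24, 38, 19, 50, 22]):
  i=0, x=24: 0*24 = 0
  i=1, x=38: 1*38 = 38
  i=2, x=19: 2*19 = 38
  i=3, x=50: 3*50 = 150
  i=4, x=22: 4*22 = 88
Step 2: sum = 0 + 38 + 38 + 150 + 88 = 314.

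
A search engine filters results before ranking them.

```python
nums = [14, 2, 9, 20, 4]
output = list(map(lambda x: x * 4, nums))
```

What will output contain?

Step 1: Apply lambda x: x * 4 to each element:
  14 -> 56
  2 -> 8
  9 -> 36
  20 -> 80
  4 -> 16
Therefore output = [56, 8, 36, 80, 16].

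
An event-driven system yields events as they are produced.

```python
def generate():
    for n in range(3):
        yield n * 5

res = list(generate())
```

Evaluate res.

Step 1: For each n in range(3), yield n * 5:
  n=0: yield 0 * 5 = 0
  n=1: yield 1 * 5 = 5
  n=2: yield 2 * 5 = 10
Therefore res = [0, 5, 10].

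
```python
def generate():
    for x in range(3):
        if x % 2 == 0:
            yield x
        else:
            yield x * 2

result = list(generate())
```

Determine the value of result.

Step 1: For each x in range(3), yield x if even, else x*2:
  x=0 (even): yield 0
  x=1 (odd): yield 1*2 = 2
  x=2 (even): yield 2
Therefore result = [0, 2, 2].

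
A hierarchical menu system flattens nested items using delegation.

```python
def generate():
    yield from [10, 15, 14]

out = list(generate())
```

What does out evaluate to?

Step 1: yield from delegates to the iterable, yielding each element.
Step 2: Collected values: [10, 15, 14].
Therefore out = [10, 15, 14].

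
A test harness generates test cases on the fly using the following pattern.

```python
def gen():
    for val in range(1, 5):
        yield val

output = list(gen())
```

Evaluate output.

Step 1: The generator yields each value from range(1, 5).
Step 2: list() consumes all yields: [1, 2, 3, 4].
Therefore output = [1, 2, 3, 4].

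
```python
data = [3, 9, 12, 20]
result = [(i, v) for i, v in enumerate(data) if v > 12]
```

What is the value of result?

Step 1: Filter enumerate([3, 9, 12, 20]) keeping v > 12:
  (0, 3): 3 <= 12, excluded
  (1, 9): 9 <= 12, excluded
  (2, 12): 12 <= 12, excluded
  (3, 20): 20 > 12, included
Therefore result = [(3, 20)].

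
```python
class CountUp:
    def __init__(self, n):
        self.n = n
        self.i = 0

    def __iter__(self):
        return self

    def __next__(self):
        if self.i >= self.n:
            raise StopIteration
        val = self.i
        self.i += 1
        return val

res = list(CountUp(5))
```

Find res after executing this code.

Step 1: CountUp(5) creates an iterator counting 0 to 4.
Step 2: list() consumes all values: [0, 1, 2, 3, 4].
Therefore res = [0, 1, 2, 3, 4].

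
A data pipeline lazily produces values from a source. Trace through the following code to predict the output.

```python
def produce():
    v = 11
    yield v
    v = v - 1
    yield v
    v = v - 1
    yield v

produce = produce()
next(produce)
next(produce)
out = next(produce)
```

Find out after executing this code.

Step 1: Trace through generator execution:
  Yield 1: v starts at 11, yield 11
  Yield 2: v = 11 - 1 = 10, yield 10
  Yield 3: v = 10 - 1 = 9, yield 9
Step 2: First next() gets 11, second next() gets the second value, third next() yields 9.
Therefore out = 9.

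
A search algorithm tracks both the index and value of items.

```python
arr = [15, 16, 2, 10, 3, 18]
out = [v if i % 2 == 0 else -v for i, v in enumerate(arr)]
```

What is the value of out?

Step 1: For each (i, v), keep v if i is even, negate if odd:
  i=0 (even): keep 15
  i=1 (odd): negate to -16
  i=2 (even): keep 2
  i=3 (odd): negate to -10
  i=4 (even): keep 3
  i=5 (odd): negate to -18
Therefore out = [15, -16, 2, -10, 3, -18].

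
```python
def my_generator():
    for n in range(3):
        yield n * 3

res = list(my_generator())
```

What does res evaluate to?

Step 1: For each n in range(3), yield n * 3:
  n=0: yield 0 * 3 = 0
  n=1: yield 1 * 3 = 3
  n=2: yield 2 * 3 = 6
Therefore res = [0, 3, 6].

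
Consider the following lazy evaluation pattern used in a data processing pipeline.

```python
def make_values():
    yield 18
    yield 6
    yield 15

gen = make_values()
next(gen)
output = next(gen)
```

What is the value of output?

Step 1: make_values() creates a generator.
Step 2: next(gen) yields 18 (consumed and discarded).
Step 3: next(gen) yields 6, assigned to output.
Therefore output = 6.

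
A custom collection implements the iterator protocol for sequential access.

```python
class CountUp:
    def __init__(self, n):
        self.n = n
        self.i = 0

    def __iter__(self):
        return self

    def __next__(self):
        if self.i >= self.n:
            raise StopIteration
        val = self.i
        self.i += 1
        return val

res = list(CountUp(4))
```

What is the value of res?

Step 1: CountUp(4) creates an iterator counting 0 to 3.
Step 2: list() consumes all values: [0, 1, 2, 3].
Therefore res = [0, 1, 2, 3].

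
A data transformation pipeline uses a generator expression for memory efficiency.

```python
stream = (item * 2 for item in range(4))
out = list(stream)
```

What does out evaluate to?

Step 1: For each item in range(4), compute item*2:
  item=0: 0*2 = 0
  item=1: 1*2 = 2
  item=2: 2*2 = 4
  item=3: 3*2 = 6
Therefore out = [0, 2, 4, 6].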